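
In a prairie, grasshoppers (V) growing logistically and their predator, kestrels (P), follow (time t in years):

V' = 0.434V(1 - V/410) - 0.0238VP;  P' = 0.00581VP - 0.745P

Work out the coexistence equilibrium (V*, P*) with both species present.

V* ≈ 128, P* ≈ 12.5

From dP/dt = 0 with P > 0: 0.00581V* = 0.745, so V* = 128.
Substitute into dV/dt = 0: 0.434(1 - 128/410) = 0.0238P*.
The bracket is 0.687, giving P* = 0.298/0.0238 = 12.5.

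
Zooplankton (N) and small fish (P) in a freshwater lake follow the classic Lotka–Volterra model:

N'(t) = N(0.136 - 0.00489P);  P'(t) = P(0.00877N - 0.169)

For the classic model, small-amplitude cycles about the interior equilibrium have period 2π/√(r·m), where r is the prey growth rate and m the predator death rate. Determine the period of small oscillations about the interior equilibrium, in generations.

T ≈ 41.4 generations

Here r = 0.136 and m = 0.169, so r·m = 0.023.
ω = √0.023 = 0.152 per generation, hence T = 2π/ω ≈ 41.4 generations.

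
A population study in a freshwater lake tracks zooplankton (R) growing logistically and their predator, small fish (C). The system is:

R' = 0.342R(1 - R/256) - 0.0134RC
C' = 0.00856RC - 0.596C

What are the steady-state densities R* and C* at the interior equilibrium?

R* ≈ 69.6, C* ≈ 18.6

From dC/dt = 0 with C > 0: 0.00856R* = 0.596, so R* = 69.6.
Substitute into dR/dt = 0: 0.342(1 - 69.6/256) = 0.0134C*.
The bracket is 0.728, giving C* = 0.249/0.0134 = 18.6.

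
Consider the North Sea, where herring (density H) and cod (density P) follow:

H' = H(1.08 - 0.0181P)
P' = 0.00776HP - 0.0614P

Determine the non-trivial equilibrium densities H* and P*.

H* ≈ 7.91, P* ≈ 59.7

Set dP/dt = 0 with P > 0: 0.00776H - 0.0614 = 0, so H* = 0.0614/0.00776 = 7.91.
Set dH/dt = 0 with H > 0: 1.08 - 0.0181P = 0, so P* = 1.08/0.0181 = 59.7.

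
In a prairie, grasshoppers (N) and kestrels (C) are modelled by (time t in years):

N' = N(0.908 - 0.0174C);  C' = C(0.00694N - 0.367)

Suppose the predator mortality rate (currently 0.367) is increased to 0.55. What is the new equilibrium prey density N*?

At the interior fixed point, setting dC/dt = 0 with C > 0 fixes N* = (predator death rate)/(NC coefficient) — independent of the other coefficients.
With the change, N* = 0.55/0.00694 = 79.3; it rises from 52.9.

N* ≈ 79.3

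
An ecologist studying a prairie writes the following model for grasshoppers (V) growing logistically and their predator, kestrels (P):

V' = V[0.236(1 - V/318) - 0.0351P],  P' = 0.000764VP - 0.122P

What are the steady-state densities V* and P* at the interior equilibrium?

From dP/dt = 0 with P > 0: 0.000764V* = 0.122, so V* = 160.
Substitute into dV/dt = 0: 0.236(1 - 160/318) = 0.0351P*.
The bracket is 0.498, giving P* = 0.117/0.0351 = 3.35.

V* ≈ 160, P* ≈ 3.35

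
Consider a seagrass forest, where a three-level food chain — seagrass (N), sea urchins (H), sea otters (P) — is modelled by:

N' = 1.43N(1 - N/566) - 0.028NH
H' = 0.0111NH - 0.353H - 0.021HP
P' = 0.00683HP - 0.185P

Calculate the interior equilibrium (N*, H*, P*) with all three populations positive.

N* ≈ 266, H* ≈ 27.1, P* ≈ 124

From dP/dt = 0: 0.00683H* = 0.185, so H* = 27.1.
From dN/dt = 0: 1.43(1 - N*/566) = 0.028·27.1, giving N* = 566·(1 - 0.53) = 266.
From dH/dt = 0: 0.0111·266 - 0.353 = 0.021P*, so P* = 2.6/0.021 = 124.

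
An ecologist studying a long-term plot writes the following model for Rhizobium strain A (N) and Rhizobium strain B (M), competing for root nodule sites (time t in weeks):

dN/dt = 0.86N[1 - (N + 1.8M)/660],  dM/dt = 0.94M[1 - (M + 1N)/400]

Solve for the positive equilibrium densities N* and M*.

N* ≈ 75, M* ≈ 325

Setting both brackets to zero gives the nullclines N + 1.8M = 660 and 1N + M = 400.
Substituting M = 400 - 1N into the first: N(1 - 1.8·1) = 660 - 1.8·400.
So N* = -60/-0.8 = 75, and then M* = 400 - 1·75 = 325.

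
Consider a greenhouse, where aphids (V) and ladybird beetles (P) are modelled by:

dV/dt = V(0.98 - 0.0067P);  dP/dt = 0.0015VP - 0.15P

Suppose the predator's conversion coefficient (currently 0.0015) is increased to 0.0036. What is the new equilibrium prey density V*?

V* ≈ 41.7

At the interior fixed point, setting dP/dt = 0 with P > 0 fixes V* = (predator death rate)/(VP coefficient) — independent of the other coefficients.
With the change, V* = 0.15/0.0036 = 41.7; it falls from 100.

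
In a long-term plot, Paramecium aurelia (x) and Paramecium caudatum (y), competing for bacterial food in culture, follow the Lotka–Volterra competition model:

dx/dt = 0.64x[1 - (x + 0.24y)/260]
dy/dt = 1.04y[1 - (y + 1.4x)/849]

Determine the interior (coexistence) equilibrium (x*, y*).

x* ≈ 84.7, y* ≈ 730

Setting both brackets to zero gives the nullclines x + 0.24y = 260 and 1.4x + y = 849.
Substituting y = 849 - 1.4x into the first: x(1 - 0.24·1.4) = 260 - 0.24·849.
So x* = 56.2/0.664 = 84.7, and then y* = 849 - 1.4·84.7 = 730.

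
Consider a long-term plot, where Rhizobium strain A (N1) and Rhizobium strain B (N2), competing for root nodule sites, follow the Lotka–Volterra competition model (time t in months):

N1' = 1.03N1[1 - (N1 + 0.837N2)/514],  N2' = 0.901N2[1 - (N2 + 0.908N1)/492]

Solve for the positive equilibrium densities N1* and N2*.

N1* ≈ 426, N2* ≈ 105

Setting both brackets to zero gives the nullclines N1 + 0.837N2 = 514 and 0.908N1 + N2 = 492.
Substituting N2 = 492 - 0.908N1 into the first: N1(1 - 0.837·0.908) = 514 - 0.837·492.
So N1* = 102/0.24 = 426, and then N2* = 492 - 0.908·426 = 105.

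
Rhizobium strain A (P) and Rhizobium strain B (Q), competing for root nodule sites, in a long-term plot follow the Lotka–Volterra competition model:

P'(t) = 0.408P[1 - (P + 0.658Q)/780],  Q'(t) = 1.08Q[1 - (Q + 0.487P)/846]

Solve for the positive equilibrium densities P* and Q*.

Setting both brackets to zero gives the nullclines P + 0.658Q = 780 and 0.487P + Q = 846.
Substituting Q = 846 - 0.487P into the first: P(1 - 0.658·0.487) = 780 - 0.658·846.
So P* = 223/0.68 = 329, and then Q* = 846 - 0.487·329 = 686.

P* ≈ 329, Q* ≈ 686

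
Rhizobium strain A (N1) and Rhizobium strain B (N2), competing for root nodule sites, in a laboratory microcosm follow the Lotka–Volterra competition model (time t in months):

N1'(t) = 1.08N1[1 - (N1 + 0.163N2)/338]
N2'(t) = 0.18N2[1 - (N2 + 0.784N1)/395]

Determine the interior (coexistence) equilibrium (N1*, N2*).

Setting both brackets to zero gives the nullclines N1 + 0.163N2 = 338 and 0.784N1 + N2 = 395.
Substituting N2 = 395 - 0.784N1 into the first: N1(1 - 0.163·0.784) = 338 - 0.163·395.
So N1* = 274/0.872 = 314, and then N2* = 395 - 0.784·314 = 149.

N1* ≈ 314, N2* ≈ 149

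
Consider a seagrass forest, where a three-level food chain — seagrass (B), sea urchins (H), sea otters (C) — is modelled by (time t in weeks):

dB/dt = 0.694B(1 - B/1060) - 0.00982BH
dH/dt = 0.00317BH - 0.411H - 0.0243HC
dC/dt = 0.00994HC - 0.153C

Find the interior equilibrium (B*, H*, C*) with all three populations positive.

From dC/dt = 0: 0.00994H* = 0.153, so H* = 15.4.
From dB/dt = 0: 0.694(1 - B*/1060) = 0.00982·15.4, giving B* = 1060·(1 - 0.218) = 829.
From dH/dt = 0: 0.00317·829 - 0.411 = 0.0243C*, so C* = 2.22/0.0243 = 91.2.

B* ≈ 829, H* ≈ 15.4, C* ≈ 91.2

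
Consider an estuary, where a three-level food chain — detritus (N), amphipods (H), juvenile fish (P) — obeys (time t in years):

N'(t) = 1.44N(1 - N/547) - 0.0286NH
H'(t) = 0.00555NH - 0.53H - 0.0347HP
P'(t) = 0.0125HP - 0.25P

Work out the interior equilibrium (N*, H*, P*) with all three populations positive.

N* ≈ 330, H* ≈ 20, P* ≈ 37.5

From dP/dt = 0: 0.0125H* = 0.25, so H* = 20.
From dN/dt = 0: 1.44(1 - N*/547) = 0.0286·20, giving N* = 547·(1 - 0.397) = 330.
From dH/dt = 0: 0.00555·330 - 0.53 = 0.0347P*, so P* = 1.3/0.0347 = 37.5.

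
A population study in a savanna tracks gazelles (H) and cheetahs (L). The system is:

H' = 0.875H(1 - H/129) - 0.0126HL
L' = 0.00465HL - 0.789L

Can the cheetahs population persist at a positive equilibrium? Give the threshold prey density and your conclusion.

Threshold H = 170; K < 170, so no, the predator goes extinct.

The predator equation gives dL/dt > 0 only when H > 0.789/0.00465 = 170.
Without the predator, H → K = 129. Since 129 < 170, the predator cannot invade.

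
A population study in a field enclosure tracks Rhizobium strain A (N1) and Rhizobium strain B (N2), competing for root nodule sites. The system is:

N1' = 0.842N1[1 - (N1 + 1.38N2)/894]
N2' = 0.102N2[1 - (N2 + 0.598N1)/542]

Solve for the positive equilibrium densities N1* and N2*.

Setting both brackets to zero gives the nullclines N1 + 1.38N2 = 894 and 0.598N1 + N2 = 542.
Substituting N2 = 542 - 0.598N1 into the first: N1(1 - 1.38·0.598) = 894 - 1.38·542.
So N1* = 146/0.175 = 836, and then N2* = 542 - 0.598·836 = 42.3.

N1* ≈ 836, N2* ≈ 42.3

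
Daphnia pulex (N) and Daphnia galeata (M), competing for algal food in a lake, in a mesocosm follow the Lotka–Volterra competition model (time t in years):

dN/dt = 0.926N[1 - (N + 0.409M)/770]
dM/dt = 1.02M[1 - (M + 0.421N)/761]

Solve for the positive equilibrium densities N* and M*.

Setting both brackets to zero gives the nullclines N + 0.409M = 770 and 0.421N + M = 761.
Substituting M = 761 - 0.421N into the first: N(1 - 0.409·0.421) = 770 - 0.409·761.
So N* = 459/0.828 = 554, and then M* = 761 - 0.421·554 = 528.

N* ≈ 554, M* ≈ 528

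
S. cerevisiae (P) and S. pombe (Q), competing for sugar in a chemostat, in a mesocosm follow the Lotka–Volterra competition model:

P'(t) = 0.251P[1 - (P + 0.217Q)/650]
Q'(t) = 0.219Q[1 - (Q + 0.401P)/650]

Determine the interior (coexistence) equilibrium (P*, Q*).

Setting both brackets to zero gives the nullclines P + 0.217Q = 650 and 0.401P + Q = 650.
Substituting Q = 650 - 0.401P into the first: P(1 - 0.217·0.401) = 650 - 0.217·650.
So P* = 509/0.913 = 557, and then Q* = 650 - 0.401·557 = 426.

P* ≈ 557, Q* ≈ 426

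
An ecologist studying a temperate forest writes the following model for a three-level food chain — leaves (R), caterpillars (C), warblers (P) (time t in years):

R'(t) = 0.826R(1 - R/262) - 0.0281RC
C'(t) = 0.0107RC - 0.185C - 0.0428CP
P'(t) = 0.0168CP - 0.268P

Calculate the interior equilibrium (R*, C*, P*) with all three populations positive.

From dP/dt = 0: 0.0168C* = 0.268, so C* = 16.
From dR/dt = 0: 0.826(1 - R*/262) = 0.0281·16, giving R* = 262·(1 - 0.543) = 120.
From dC/dt = 0: 0.0107·120 - 0.185 = 0.0428P*, so P* = 1.1/0.0428 = 25.6.

R* ≈ 120, C* ≈ 16, P* ≈ 25.6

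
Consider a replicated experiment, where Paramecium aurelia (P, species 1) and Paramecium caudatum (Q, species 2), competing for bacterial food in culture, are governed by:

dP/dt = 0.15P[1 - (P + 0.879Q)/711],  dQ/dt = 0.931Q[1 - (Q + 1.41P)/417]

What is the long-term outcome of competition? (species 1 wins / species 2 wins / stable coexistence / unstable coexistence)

Compare the nullcline intercepts: K1/α12 = 711/0.879 = 809 > K2 = 417; K2/α21 = 417/1.41 = 296 < K1 = 711.
Since the inequalities point opposite ways, species 1 can invade but species 2 cannot.

species 1 excludes species 2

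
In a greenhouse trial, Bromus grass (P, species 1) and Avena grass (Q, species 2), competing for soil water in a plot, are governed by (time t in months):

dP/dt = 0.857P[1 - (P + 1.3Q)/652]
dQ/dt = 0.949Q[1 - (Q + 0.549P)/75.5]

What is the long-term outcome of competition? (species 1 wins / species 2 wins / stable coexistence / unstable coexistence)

species 1 excludes species 2

Compare the nullcline intercepts: K1/α12 = 652/1.3 = 502 > K2 = 75.5; K2/α21 = 75.5/0.549 = 138 < K1 = 652.
Since the inequalities point opposite ways, species 1 can invade but species 2 cannot.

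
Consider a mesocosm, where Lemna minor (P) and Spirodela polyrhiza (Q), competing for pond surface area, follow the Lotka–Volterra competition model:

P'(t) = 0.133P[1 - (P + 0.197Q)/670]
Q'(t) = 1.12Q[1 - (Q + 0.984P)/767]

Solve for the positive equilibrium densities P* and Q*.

P* ≈ 644, Q* ≈ 134

Setting both brackets to zero gives the nullclines P + 0.197Q = 670 and 0.984P + Q = 767.
Substituting Q = 767 - 0.984P into the first: P(1 - 0.197·0.984) = 670 - 0.197·767.
So P* = 519/0.806 = 644, and then Q* = 767 - 0.984·644 = 134.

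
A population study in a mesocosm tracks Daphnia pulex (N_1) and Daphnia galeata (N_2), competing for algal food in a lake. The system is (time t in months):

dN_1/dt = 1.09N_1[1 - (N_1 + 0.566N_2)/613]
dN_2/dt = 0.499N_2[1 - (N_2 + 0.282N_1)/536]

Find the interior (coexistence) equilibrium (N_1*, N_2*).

Setting both brackets to zero gives the nullclines N_1 + 0.566N_2 = 613 and 0.282N_1 + N_2 = 536.
Substituting N_2 = 536 - 0.282N_1 into the first: N_1(1 - 0.566·0.282) = 613 - 0.566·536.
So N_1* = 310/0.84 = 368, and then N_2* = 536 - 0.282·368 = 432.

N_1* ≈ 368, N_2* ≈ 432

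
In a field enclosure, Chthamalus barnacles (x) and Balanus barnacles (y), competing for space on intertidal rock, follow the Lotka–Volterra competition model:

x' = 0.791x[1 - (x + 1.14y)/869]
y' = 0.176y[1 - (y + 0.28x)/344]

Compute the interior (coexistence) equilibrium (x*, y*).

x* ≈ 700, y* ≈ 148

Setting both brackets to zero gives the nullclines x + 1.14y = 869 and 0.28x + y = 344.
Substituting y = 344 - 0.28x into the first: x(1 - 1.14·0.28) = 869 - 1.14·344.
So x* = 477/0.681 = 700, and then y* = 344 - 0.28·700 = 148.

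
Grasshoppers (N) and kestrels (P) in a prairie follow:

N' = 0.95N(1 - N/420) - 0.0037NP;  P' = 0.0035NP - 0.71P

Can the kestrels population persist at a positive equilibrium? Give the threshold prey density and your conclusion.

Threshold N = 203; K > 203, so yes, the predator persists.

The predator equation gives dP/dt > 0 only when N > 0.71/0.0035 = 203.
Without the predator, N → K = 420. Since 420 > 203, the predator can invade and persist.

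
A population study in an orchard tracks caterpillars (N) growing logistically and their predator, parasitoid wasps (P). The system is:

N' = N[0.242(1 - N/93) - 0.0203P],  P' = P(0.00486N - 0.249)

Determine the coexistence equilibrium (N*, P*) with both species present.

From dP/dt = 0 with P > 0: 0.00486N* = 0.249, so N* = 51.2.
Substitute into dN/dt = 0: 0.242(1 - 51.2/93) = 0.0203P*.
The bracket is 0.449, giving P* = 0.109/0.0203 = 5.35.

N* ≈ 51.2, P* ≈ 5.35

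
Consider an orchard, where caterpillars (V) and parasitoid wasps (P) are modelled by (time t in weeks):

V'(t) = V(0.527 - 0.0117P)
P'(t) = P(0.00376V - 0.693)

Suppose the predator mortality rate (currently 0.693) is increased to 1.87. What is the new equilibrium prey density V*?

At the interior fixed point, setting dP/dt = 0 with P > 0 fixes V* = (predator death rate)/(VP coefficient) — independent of the other coefficients.
With the change, V* = 1.87/0.00376 = 497; it rises from 184.

V* ≈ 497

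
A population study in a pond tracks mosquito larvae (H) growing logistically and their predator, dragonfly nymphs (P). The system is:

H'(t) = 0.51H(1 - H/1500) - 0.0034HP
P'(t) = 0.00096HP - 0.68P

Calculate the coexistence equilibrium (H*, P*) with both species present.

H* ≈ 708, P* ≈ 79.2

From dP/dt = 0 with P > 0: 0.00096H* = 0.68, so H* = 708.
Substitute into dH/dt = 0: 0.51(1 - 708/1500) = 0.0034P*.
The bracket is 0.528, giving P* = 0.269/0.0034 = 79.2.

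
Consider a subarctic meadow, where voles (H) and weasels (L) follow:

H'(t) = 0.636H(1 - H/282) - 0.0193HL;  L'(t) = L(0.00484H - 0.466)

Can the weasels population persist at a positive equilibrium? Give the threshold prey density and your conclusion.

Threshold H = 96.3; K > 96.3, so yes, the predator persists.

The predator equation gives dL/dt > 0 only when H > 0.466/0.00484 = 96.3.
Without the predator, H → K = 282. Since 282 > 96.3, the predator can invade and persist.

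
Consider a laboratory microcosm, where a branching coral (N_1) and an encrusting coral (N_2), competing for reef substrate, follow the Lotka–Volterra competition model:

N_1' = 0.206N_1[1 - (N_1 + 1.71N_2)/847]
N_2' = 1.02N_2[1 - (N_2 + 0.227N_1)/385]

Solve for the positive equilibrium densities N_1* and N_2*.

Setting both brackets to zero gives the nullclines N_1 + 1.71N_2 = 847 and 0.227N_1 + N_2 = 385.
Substituting N_2 = 385 - 0.227N_1 into the first: N_1(1 - 1.71·0.227) = 847 - 1.71·385.
So N_1* = 189/0.612 = 308, and then N_2* = 385 - 0.227·308 = 315.

N_1* ≈ 308, N_2* ≈ 315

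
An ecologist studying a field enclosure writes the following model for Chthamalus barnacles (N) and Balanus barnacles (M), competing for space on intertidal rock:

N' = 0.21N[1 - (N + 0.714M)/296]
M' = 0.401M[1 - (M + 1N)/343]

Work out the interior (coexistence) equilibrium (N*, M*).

N* ≈ 179, M* ≈ 164

Setting both brackets to zero gives the nullclines N + 0.714M = 296 and 1N + M = 343.
Substituting M = 343 - 1N into the first: N(1 - 0.714·1) = 296 - 0.714·343.
So N* = 51.1/0.286 = 179, and then M* = 343 - 1·179 = 164.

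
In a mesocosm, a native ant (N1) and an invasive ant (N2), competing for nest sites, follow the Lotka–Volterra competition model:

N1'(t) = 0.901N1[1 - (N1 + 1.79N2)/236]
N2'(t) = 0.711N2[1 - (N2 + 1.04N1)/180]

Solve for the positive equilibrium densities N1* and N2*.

N1* ≈ 100, N2* ≈ 76

Setting both brackets to zero gives the nullclines N1 + 1.79N2 = 236 and 1.04N1 + N2 = 180.
Substituting N2 = 180 - 1.04N1 into the first: N1(1 - 1.79·1.04) = 236 - 1.79·180.
So N1* = -86.2/-0.862 = 100, and then N2* = 180 - 1.04·100 = 76.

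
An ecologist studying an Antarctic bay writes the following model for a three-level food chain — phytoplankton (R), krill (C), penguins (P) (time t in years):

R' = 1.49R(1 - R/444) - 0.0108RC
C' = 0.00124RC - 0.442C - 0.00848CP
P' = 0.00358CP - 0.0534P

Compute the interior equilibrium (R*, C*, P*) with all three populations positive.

R* ≈ 396, C* ≈ 14.9, P* ≈ 5.78

From dP/dt = 0: 0.00358C* = 0.0534, so C* = 14.9.
From dR/dt = 0: 1.49(1 - R*/444) = 0.0108·14.9, giving R* = 444·(1 - 0.108) = 396.
From dC/dt = 0: 0.00124·396 - 0.442 = 0.00848P*, so P* = 0.049/0.00848 = 5.78.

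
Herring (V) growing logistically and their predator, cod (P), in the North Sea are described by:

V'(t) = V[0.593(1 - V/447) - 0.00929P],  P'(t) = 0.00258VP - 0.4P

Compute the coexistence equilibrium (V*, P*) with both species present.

From dP/dt = 0 with P > 0: 0.00258V* = 0.4, so V* = 155.
Substitute into dV/dt = 0: 0.593(1 - 155/447) = 0.00929P*.
The bracket is 0.653, giving P* = 0.387/0.00929 = 41.7.

V* ≈ 155, P* ≈ 41.7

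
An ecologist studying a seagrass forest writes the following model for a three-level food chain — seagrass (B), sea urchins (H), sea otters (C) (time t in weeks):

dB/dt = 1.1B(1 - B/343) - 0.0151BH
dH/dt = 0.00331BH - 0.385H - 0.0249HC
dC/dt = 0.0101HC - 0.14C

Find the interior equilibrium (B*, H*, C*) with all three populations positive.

From dC/dt = 0: 0.0101H* = 0.14, so H* = 13.9.
From dB/dt = 0: 1.1(1 - B*/343) = 0.0151·13.9, giving B* = 343·(1 - 0.19) = 278.
From dH/dt = 0: 0.00331·278 - 0.385 = 0.0249C*, so C* = 0.534/0.0249 = 21.5.

B* ≈ 278, H* ≈ 13.9, C* ≈ 21.5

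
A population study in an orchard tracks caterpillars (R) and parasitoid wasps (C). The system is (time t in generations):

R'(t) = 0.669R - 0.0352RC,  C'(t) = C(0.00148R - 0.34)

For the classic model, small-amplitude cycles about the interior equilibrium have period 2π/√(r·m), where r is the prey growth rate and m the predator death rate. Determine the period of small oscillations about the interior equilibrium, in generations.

T ≈ 13.2 generations

Here r = 0.669 and m = 0.34, so r·m = 0.227.
ω = √0.227 = 0.477 per generation, hence T = 2π/ω ≈ 13.2 generations.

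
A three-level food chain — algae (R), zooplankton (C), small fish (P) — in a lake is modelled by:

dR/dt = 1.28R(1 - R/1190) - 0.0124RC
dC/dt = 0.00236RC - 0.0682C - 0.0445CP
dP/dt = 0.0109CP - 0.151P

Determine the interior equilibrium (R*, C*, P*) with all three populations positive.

From dP/dt = 0: 0.0109C* = 0.151, so C* = 13.9.
From dR/dt = 0: 1.28(1 - R*/1190) = 0.0124·13.9, giving R* = 1190·(1 - 0.134) = 1030.
From dC/dt = 0: 0.00236·1030 - 0.0682 = 0.0445P*, so P* = 2.36/0.0445 = 53.1.

R* ≈ 1030, C* ≈ 13.9, P* ≈ 53.1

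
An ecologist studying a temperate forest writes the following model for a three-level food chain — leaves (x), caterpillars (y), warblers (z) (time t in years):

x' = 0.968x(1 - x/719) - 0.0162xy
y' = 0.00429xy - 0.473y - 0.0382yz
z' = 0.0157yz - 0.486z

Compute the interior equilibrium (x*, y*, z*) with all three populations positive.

x* ≈ 347, y* ≈ 31, z* ≈ 26.5

From dz/dt = 0: 0.0157y* = 0.486, so y* = 31.
From dx/dt = 0: 0.968(1 - x*/719) = 0.0162·31, giving x* = 719·(1 - 0.518) = 347.
From dy/dt = 0: 0.00429·347 - 0.473 = 0.0382z*, so z* = 1.01/0.0382 = 26.5.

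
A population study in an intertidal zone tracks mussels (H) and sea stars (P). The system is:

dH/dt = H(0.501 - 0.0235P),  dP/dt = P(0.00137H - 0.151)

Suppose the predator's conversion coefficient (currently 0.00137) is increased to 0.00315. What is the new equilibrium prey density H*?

At the interior fixed point, setting dP/dt = 0 with P > 0 fixes H* = (predator death rate)/(HP coefficient) — independent of the other coefficients.
With the change, H* = 0.151/0.00315 = 47.9; it falls from 110.

H* ≈ 47.9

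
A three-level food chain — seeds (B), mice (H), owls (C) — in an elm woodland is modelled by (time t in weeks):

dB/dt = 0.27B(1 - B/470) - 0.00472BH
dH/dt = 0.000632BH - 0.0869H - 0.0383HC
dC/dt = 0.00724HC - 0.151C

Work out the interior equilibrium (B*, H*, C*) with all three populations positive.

From dC/dt = 0: 0.00724H* = 0.151, so H* = 20.9.
From dB/dt = 0: 0.27(1 - B*/470) = 0.00472·20.9, giving B* = 470·(1 - 0.365) = 299.
From dH/dt = 0: 0.000632·299 - 0.0869 = 0.0383C*, so C* = 0.102/0.0383 = 2.66.

B* ≈ 299, H* ≈ 20.9, C* ≈ 2.66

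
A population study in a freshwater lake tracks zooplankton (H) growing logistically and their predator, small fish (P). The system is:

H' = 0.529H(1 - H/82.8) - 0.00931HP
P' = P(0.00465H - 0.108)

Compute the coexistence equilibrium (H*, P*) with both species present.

From dP/dt = 0 with P > 0: 0.00465H* = 0.108, so H* = 23.2.
Substitute into dH/dt = 0: 0.529(1 - 23.2/82.8) = 0.00931P*.
The bracket is 0.719, giving P* = 0.381/0.00931 = 40.9.

H* ≈ 23.2, P* ≈ 40.9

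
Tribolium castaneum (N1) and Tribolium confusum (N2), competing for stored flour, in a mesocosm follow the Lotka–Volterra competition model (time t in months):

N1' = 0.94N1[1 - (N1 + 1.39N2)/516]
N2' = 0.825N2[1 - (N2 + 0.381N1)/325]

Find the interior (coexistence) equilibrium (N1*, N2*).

N1* ≈ 137, N2* ≈ 273

Setting both brackets to zero gives the nullclines N1 + 1.39N2 = 516 and 0.381N1 + N2 = 325.
Substituting N2 = 325 - 0.381N1 into the first: N1(1 - 1.39·0.381) = 516 - 1.39·325.
So N1* = 64.3/0.47 = 137, and then N2* = 325 - 0.381·137 = 273.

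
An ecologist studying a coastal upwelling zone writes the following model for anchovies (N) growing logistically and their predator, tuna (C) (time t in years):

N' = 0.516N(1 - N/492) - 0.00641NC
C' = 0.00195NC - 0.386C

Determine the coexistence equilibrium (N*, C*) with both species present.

N* ≈ 198, C* ≈ 48.1

From dC/dt = 0 with C > 0: 0.00195N* = 0.386, so N* = 198.
Substitute into dN/dt = 0: 0.516(1 - 198/492) = 0.00641C*.
The bracket is 0.598, giving C* = 0.308/0.00641 = 48.1.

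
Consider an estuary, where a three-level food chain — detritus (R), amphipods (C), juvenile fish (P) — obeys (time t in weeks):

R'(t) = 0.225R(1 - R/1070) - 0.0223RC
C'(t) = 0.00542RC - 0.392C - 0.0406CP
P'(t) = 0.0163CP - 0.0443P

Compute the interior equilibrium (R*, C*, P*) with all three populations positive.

From dP/dt = 0: 0.0163C* = 0.0443, so C* = 2.72.
From dR/dt = 0: 0.225(1 - R*/1070) = 0.0223·2.72, giving R* = 1070·(1 - 0.269) = 782.
From dC/dt = 0: 0.00542·782 - 0.392 = 0.0406P*, so P* = 3.85/0.0406 = 94.7.

R* ≈ 782, C* ≈ 2.72, P* ≈ 94.7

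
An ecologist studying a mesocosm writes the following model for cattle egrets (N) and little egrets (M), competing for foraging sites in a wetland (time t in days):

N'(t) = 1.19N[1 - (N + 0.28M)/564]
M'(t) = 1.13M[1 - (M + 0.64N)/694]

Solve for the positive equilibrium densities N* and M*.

Setting both brackets to zero gives the nullclines N + 0.28M = 564 and 0.64N + M = 694.
Substituting M = 694 - 0.64N into the first: N(1 - 0.28·0.64) = 564 - 0.28·694.
So N* = 370/0.821 = 450, and then M* = 694 - 0.64·450 = 406.

N* ≈ 450, M* ≈ 406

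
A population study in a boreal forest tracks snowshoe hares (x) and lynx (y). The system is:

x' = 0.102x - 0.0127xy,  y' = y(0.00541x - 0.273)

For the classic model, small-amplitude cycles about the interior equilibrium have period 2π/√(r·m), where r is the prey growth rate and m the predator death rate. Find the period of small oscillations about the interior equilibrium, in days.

Here r = 0.102 and m = 0.273, so r·m = 0.0278.
ω = √0.0278 = 0.167 per day, hence T = 2π/ω ≈ 37.7 days.

T ≈ 37.7 days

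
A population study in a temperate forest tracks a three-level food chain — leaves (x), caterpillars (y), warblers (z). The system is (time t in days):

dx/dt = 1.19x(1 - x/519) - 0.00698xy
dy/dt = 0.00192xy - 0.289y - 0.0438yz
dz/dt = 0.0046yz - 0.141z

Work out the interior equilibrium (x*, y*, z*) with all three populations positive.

From dz/dt = 0: 0.0046y* = 0.141, so y* = 30.7.
From dx/dt = 0: 1.19(1 - x*/519) = 0.00698·30.7, giving x* = 519·(1 - 0.18) = 426.
From dy/dt = 0: 0.00192·426 - 0.289 = 0.0438z*, so z* = 0.528/0.0438 = 12.1.

x* ≈ 426, y* ≈ 30.7, z* ≈ 12.1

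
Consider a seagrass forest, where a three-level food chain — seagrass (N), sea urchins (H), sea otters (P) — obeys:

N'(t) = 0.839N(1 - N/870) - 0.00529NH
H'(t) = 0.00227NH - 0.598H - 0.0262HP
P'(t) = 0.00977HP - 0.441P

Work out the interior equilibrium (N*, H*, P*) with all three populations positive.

From dP/dt = 0: 0.00977H* = 0.441, so H* = 45.1.
From dN/dt = 0: 0.839(1 - N*/870) = 0.00529·45.1, giving N* = 870·(1 - 0.285) = 622.
From dH/dt = 0: 0.00227·622 - 0.598 = 0.0262P*, so P* = 0.815/0.0262 = 31.1.

N* ≈ 622, H* ≈ 45.1, P* ≈ 31.1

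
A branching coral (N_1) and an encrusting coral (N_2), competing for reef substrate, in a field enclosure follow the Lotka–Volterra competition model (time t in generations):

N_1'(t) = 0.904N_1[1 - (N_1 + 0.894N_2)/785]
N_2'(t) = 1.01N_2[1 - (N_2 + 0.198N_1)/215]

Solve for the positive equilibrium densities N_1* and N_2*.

Setting both brackets to zero gives the nullclines N_1 + 0.894N_2 = 785 and 0.198N_1 + N_2 = 215.
Substituting N_2 = 215 - 0.198N_1 into the first: N_1(1 - 0.894·0.198) = 785 - 0.894·215.
So N_1* = 593/0.823 = 720, and then N_2* = 215 - 0.198·720 = 72.4.

N_1* ≈ 720, N_2* ≈ 72.4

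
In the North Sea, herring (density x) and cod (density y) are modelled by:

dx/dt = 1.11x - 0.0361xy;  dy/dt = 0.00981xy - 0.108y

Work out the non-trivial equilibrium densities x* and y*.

x* ≈ 11, y* ≈ 30.7

Set dy/dt = 0 with y > 0: 0.00981x - 0.108 = 0, so x* = 0.108/0.00981 = 11.
Set dx/dt = 0 with x > 0: 1.11 - 0.0361y = 0, so y* = 1.11/0.0361 = 30.7.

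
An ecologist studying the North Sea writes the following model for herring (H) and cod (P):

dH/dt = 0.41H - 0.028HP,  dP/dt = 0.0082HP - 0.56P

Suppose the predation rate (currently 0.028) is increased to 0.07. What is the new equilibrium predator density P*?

P* ≈ 5.86

At the interior fixed point, setting dH/dt = 0 with H > 0 fixes P* = (prey growth rate)/(HP coefficient) — independent of the other coefficients.
With the change, P* = 0.41/0.07 = 5.86; it falls from 14.6.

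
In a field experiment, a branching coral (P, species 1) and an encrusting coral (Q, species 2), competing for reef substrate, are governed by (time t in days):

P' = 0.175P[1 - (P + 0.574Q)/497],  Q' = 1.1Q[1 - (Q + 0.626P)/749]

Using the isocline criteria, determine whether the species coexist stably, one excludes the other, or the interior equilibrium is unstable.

stable coexistence

Compare the nullcline intercepts: K1/α12 = 497/0.574 = 866 > K2 = 749; K2/α21 = 749/0.626 = 1200 > K1 = 497.
Since both inequalities hold, each species can invade when rare, so the interior equilibrium is stable.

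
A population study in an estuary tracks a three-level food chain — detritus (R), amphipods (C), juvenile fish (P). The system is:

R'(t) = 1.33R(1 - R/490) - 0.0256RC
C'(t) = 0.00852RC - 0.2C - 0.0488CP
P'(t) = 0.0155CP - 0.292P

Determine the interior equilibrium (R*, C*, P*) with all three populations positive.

R* ≈ 312, C* ≈ 18.8, P* ≈ 50.4

From dP/dt = 0: 0.0155C* = 0.292, so C* = 18.8.
From dR/dt = 0: 1.33(1 - R*/490) = 0.0256·18.8, giving R* = 490·(1 - 0.363) = 312.
From dC/dt = 0: 0.00852·312 - 0.2 = 0.0488P*, so P* = 2.46/0.0488 = 50.4.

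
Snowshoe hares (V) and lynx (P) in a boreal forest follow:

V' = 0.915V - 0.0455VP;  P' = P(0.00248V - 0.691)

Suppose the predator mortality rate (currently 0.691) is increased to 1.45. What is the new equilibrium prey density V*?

V* ≈ 585

At the interior fixed point, setting dP/dt = 0 with P > 0 fixes V* = (predator death rate)/(VP coefficient) — independent of the other coefficients.
With the change, V* = 1.45/0.00248 = 585; it rises from 279.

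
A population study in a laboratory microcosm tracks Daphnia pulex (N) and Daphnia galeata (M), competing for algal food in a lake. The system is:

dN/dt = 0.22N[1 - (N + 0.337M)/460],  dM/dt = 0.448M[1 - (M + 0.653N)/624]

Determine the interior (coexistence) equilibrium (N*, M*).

Setting both brackets to zero gives the nullclines N + 0.337M = 460 and 0.653N + M = 624.
Substituting M = 624 - 0.653N into the first: N(1 - 0.337·0.653) = 460 - 0.337·624.
So N* = 250/0.78 = 320, and then M* = 624 - 0.653·320 = 415.

N* ≈ 320, M* ≈ 415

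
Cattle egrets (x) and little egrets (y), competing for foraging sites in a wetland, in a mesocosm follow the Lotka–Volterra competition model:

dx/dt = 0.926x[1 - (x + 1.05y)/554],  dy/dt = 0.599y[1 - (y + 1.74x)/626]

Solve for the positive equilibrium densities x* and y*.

Setting both brackets to zero gives the nullclines x + 1.05y = 554 and 1.74x + y = 626.
Substituting y = 626 - 1.74x into the first: x(1 - 1.05·1.74) = 554 - 1.05·626.
So x* = -103/-0.827 = 125, and then y* = 626 - 1.74·125 = 409.

x* ≈ 125, y* ≈ 409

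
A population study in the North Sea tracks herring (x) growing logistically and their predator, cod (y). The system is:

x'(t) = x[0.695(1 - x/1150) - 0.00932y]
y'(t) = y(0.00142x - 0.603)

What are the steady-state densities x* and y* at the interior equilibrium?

x* ≈ 425, y* ≈ 47

From dy/dt = 0 with y > 0: 0.00142x* = 0.603, so x* = 425.
Substitute into dx/dt = 0: 0.695(1 - 425/1150) = 0.00932y*.
The bracket is 0.631, giving y* = 0.438/0.00932 = 47.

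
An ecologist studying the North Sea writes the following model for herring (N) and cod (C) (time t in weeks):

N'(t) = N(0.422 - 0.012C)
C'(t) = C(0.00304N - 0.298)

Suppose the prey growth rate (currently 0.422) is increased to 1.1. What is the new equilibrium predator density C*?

C* ≈ 91.7

At the interior fixed point, setting dN/dt = 0 with N > 0 fixes C* = (prey growth rate)/(NC coefficient) — independent of the other coefficients.
With the change, C* = 1.1/0.012 = 91.7; it rises from 35.2.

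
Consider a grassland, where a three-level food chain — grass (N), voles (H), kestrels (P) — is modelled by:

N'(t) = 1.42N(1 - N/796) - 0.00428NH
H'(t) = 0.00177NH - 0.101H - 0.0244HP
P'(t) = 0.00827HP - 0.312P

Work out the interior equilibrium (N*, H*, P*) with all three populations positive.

N* ≈ 705, H* ≈ 37.7, P* ≈ 47

From dP/dt = 0: 0.00827H* = 0.312, so H* = 37.7.
From dN/dt = 0: 1.42(1 - N*/796) = 0.00428·37.7, giving N* = 796·(1 - 0.114) = 705.
From dH/dt = 0: 0.00177·705 - 0.101 = 0.0244P*, so P* = 1.15/0.0244 = 47.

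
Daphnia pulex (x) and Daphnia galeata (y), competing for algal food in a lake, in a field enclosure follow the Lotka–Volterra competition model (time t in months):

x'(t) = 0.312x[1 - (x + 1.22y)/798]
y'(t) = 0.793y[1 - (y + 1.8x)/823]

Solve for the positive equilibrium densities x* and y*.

x* ≈ 172, y* ≈ 513

Setting both brackets to zero gives the nullclines x + 1.22y = 798 and 1.8x + y = 823.
Substituting y = 823 - 1.8x into the first: x(1 - 1.22·1.8) = 798 - 1.22·823.
So x* = -206/-1.2 = 172, and then y* = 823 - 1.8·172 = 513.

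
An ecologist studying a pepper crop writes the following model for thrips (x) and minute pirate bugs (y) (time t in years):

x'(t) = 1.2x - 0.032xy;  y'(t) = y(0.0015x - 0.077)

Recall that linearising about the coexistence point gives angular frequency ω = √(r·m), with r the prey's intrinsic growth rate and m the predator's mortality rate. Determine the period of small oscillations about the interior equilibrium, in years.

Here r = 1.2 and m = 0.077, so r·m = 0.0924.
ω = √0.0924 = 0.304 per year, hence T = 2π/ω ≈ 20.7 years.

T ≈ 20.7 years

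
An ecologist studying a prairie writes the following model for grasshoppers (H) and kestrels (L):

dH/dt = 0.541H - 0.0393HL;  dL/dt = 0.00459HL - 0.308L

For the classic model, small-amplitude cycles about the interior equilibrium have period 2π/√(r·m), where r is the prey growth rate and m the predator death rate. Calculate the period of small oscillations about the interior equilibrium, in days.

T ≈ 15.4 days

Here r = 0.541 and m = 0.308, so r·m = 0.167.
ω = √0.167 = 0.408 per day, hence T = 2π/ω ≈ 15.4 days.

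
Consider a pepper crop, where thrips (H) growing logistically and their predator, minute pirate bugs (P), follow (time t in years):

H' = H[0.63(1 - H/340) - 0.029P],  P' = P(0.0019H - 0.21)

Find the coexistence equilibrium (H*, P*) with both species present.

From dP/dt = 0 with P > 0: 0.0019H* = 0.21, so H* = 111.
Substitute into dH/dt = 0: 0.63(1 - 111/340) = 0.029P*.
The bracket is 0.675, giving P* = 0.425/0.029 = 14.7.

H* ≈ 111, P* ≈ 14.7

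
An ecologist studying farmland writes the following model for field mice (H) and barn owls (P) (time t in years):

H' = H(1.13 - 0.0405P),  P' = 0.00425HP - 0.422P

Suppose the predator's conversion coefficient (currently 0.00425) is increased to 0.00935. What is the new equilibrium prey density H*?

At the interior fixed point, setting dP/dt = 0 with P > 0 fixes H* = (predator death rate)/(HP coefficient) — independent of the other coefficients.
With the change, H* = 0.422/0.00935 = 45.1; it falls from 99.3.

H* ≈ 45.1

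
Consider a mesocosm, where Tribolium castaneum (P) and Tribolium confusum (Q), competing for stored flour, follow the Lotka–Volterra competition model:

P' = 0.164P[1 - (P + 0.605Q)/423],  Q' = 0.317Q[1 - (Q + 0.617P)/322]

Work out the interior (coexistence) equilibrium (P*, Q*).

P* ≈ 364, Q* ≈ 97.3

Setting both brackets to zero gives the nullclines P + 0.605Q = 423 and 0.617P + Q = 322.
Substituting Q = 322 - 0.617P into the first: P(1 - 0.605·0.617) = 423 - 0.605·322.
So P* = 228/0.627 = 364, and then Q* = 322 - 0.617·364 = 97.3.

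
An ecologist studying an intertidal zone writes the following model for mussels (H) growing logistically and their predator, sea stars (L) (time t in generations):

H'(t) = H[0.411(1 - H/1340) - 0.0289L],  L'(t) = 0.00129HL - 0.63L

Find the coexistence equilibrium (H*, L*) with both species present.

H* ≈ 488, L* ≈ 9.04

From dL/dt = 0 with L > 0: 0.00129H* = 0.63, so H* = 488.
Substitute into dH/dt = 0: 0.411(1 - 488/1340) = 0.0289L*.
The bracket is 0.636, giving L* = 0.261/0.0289 = 9.04.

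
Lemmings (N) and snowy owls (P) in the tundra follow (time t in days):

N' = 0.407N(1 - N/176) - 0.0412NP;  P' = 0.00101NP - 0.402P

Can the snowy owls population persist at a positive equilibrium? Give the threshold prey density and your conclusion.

The predator equation gives dP/dt > 0 only when N > 0.402/0.00101 = 398.
Without the predator, N → K = 176. Since 176 < 398, the predator cannot invade.

Threshold N = 398; K < 398, so no, the predator goes extinct.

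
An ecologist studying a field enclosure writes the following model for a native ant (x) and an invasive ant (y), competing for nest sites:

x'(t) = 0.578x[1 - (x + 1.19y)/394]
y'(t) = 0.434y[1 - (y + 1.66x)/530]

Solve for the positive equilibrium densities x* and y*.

x* ≈ 243, y* ≈ 127

Setting both brackets to zero gives the nullclines x + 1.19y = 394 and 1.66x + y = 530.
Substituting y = 530 - 1.66x into the first: x(1 - 1.19·1.66) = 394 - 1.19·530.
So x* = -237/-0.975 = 243, and then y* = 530 - 1.66·243 = 127.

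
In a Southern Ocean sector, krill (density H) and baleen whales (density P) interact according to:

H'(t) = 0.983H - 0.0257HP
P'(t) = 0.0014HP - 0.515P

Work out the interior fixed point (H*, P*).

H* ≈ 368, P* ≈ 38.2

Set dP/dt = 0 with P > 0: 0.0014H - 0.515 = 0, so H* = 0.515/0.0014 = 368.
Set dH/dt = 0 with H > 0: 0.983 - 0.0257P = 0, so P* = 0.983/0.0257 = 38.2.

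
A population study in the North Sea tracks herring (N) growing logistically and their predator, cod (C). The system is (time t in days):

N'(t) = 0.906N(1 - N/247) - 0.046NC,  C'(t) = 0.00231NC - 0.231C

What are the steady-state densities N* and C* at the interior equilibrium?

N* ≈ 100, C* ≈ 11.7

From dC/dt = 0 with C > 0: 0.00231N* = 0.231, so N* = 100.
Substitute into dN/dt = 0: 0.906(1 - 100/247) = 0.046C*.
The bracket is 0.595, giving C* = 0.539/0.046 = 11.7.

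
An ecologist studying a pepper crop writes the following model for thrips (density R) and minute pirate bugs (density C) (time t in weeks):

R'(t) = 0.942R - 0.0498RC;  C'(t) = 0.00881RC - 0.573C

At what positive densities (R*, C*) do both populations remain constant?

Set dC/dt = 0 with C > 0: 0.00881R - 0.573 = 0, so R* = 0.573/0.00881 = 65.
Set dR/dt = 0 with R > 0: 0.942 - 0.0498C = 0, so C* = 0.942/0.0498 = 18.9.

R* ≈ 65, C* ≈ 18.9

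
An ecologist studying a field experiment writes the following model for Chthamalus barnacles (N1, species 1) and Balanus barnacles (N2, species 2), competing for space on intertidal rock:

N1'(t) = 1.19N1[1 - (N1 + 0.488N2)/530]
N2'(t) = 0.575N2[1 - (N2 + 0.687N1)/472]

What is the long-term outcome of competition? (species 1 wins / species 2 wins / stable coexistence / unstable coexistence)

Compare the nullcline intercepts: K1/α12 = 530/0.488 = 1090 > K2 = 472; K2/α21 = 472/0.687 = 687 > K1 = 530.
Since both inequalities hold, each species can invade when rare, so the interior equilibrium is stable.

stable coexistence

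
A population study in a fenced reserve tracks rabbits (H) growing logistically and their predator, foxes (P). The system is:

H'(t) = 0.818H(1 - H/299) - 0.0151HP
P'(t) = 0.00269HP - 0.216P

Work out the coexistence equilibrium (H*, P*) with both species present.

H* ≈ 80.3, P* ≈ 39.6

From dP/dt = 0 with P > 0: 0.00269H* = 0.216, so H* = 80.3.
Substitute into dH/dt = 0: 0.818(1 - 80.3/299) = 0.0151P*.
The bracket is 0.731, giving P* = 0.598/0.0151 = 39.6.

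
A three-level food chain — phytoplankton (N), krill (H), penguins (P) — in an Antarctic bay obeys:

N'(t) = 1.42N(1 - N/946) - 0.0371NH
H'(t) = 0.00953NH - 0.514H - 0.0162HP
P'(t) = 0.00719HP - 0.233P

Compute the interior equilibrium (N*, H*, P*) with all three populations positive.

N* ≈ 145, H* ≈ 32.4, P* ≈ 53.6

From dP/dt = 0: 0.00719H* = 0.233, so H* = 32.4.
From dN/dt = 0: 1.42(1 - N*/946) = 0.0371·32.4, giving N* = 946·(1 - 0.847) = 145.
From dH/dt = 0: 0.00953·145 - 0.514 = 0.0162P*, so P* = 0.868/0.0162 = 53.6.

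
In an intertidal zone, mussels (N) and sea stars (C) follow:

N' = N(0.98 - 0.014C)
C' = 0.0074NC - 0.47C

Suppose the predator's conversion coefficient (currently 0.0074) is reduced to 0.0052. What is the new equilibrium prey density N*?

N* ≈ 90.4

At the interior fixed point, setting dC/dt = 0 with C > 0 fixes N* = (predator death rate)/(NC coefficient) — independent of the other coefficients.
With the change, N* = 0.47/0.0052 = 90.4; it rises from 63.5.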